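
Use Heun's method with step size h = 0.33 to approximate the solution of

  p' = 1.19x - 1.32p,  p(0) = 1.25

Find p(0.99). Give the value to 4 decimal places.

Heun: k1 = f(x_n, p_n); k2 = f(x_n + h, p_n + h·k1); p_{n+1} = p_n + (h/2)·(k1 + k2).
x=0.000000, p=1.250000:
  k1 = f(0.000000, 1.250000) = -1.650000
  k2 = f(0.330000, 0.705500) = -0.538560
  p ← 1.250000 + (0.33/2)·(-1.650000 + (-0.538560)) = 0.888888
x=0.330000, p=0.888888:
  k1 = f(0.330000, 0.888888) = -0.780632
  k2 = f(0.660000, 0.631279) = -0.047888
  p ← 0.888888 + (0.33/2)·(-0.780632 + (-0.047888)) = 0.752182
x=0.660000, p=0.752182:
  k1 = f(0.660000, 0.752182) = -0.207480
  k2 = f(0.990000, 0.683713) = 0.275598
  p ← 0.752182 + (0.33/2)·(-0.207480 + 0.275598) = 0.763421
p(0.99) ≈ 0.7634

0.7634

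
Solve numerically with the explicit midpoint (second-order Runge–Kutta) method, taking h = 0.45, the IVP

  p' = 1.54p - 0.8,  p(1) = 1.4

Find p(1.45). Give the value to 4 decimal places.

Midpoint: k1 = f(s_n, p_n); k2 = f(s_n + h/2, p_n + (h/2)·k1); p_{n+1} = p_n + h·k2.
s=1.000000, p=1.400000:
  k1 = f(1.000000, 1.400000) = 1.356000
  k2 = f(1.225000, 1.705100) = 1.825854
  p ← 1.400000 + 0.45·1.825854 = 2.221634
p(1.45) ≈ 2.2216

2.2216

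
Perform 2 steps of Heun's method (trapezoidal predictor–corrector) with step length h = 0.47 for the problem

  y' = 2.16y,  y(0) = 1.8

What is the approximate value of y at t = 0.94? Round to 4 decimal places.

Heun: k1 = f(t_n, y_n); k2 = f(t_n + h, y_n + h·k1); y_{n+1} = y_n + (h/2)·(k1 + k2).
t=0.000000, y=1.800000:
  k1 = f(0.000000, 1.800000) = 3.888000
  k2 = f(0.470000, 3.627360) = 7.835098
  y ← 1.800000 + (0.47/2)·(3.888000 + 7.835098) = 4.554928
t=0.470000, y=4.554928:
  k1 = f(0.470000, 4.554928) = 9.838644
  k2 = f(0.940000, 9.179091) = 19.826836
  y ← 4.554928 + (0.47/2)·(9.838644 + 19.826836) = 11.526316
y(0.94) ≈ 11.5263

11.5263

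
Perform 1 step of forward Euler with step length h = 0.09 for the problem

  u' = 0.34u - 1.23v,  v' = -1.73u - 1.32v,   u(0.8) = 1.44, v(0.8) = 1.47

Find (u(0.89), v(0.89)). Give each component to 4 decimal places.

Euler on (u,v): u_{n+1} = u_n + h·u', v_{n+1} = v_n + h·v'.
0.800000: (1.440000, 1.470000); f=(-1.318500, -4.431600) → (1.321335, 1.071156)
(u(0.89), v(0.89)) ≈ (1.3213, 1.0712)

1.3213, 1.0712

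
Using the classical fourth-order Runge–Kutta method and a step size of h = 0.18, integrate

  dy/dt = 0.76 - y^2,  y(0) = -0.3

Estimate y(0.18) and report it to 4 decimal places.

RK4: k1 = f(t_n, y_n); k2 = f(t_n + h/2, y_n + (h/2)·k1); k3 = f(t_n + h/2, y_n + (h/2)·k2); k4 = f(t_n + h, y_n + h·k3); y_{n+1} = y_n + (h/6)·(k1 + 2k2 + 2k3 + k4).
t=0.000000, y=-0.300000:
  k1 = f(0.000000, -0.300000) = 0.670000
  k2 = f(0.090000, -0.239700) = 0.702544
  k3 = f(0.090000, -0.236771) = 0.703939
  k4 = f(0.180000, -0.173291) = 0.729970
  y ← -0.300000 + (0.18/6)·(k1 + 2k2 + 2k3 + k4) = -0.173612
y(0.18) ≈ -0.1736

-0.1736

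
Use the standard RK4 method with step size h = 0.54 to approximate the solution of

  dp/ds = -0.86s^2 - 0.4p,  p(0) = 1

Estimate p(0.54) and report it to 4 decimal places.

0.7629

RK4: k1 = f(s_n, p_n); k2 = f(s_n + h/2, p_n + (h/2)·k1); k3 = f(s_n + h/2, p_n + (h/2)·k2); k4 = f(s_n + h, p_n + h·k3); p_{n+1} = p_n + (h/6)·(k1 + 2k2 + 2k3 + k4).
s=0.000000, p=1.000000:
  k1 = f(0.000000, 1.000000) = -0.400000
  k2 = f(0.270000, 0.892000) = -0.419494
  k3 = f(0.270000, 0.886737) = -0.417389
  k4 = f(0.540000, 0.774610) = -0.560620
  p ← 1.000000 + (0.54/6)·(k1 + 2k2 + 2k3 + k4) = 0.762905
p(0.54) ≈ 0.7629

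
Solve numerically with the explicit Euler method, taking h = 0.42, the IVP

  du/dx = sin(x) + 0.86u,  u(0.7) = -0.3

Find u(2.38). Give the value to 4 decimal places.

1.3130

Euler: u_{n+1} = u_n + h·f(x_n, u_n).
x=0.700000, u=-0.300000: f=0.386218 → u ← -0.300000 + 0.42·0.386218 = -0.137789
x=1.120000, u=-0.137789: f=0.781602 → u ← -0.137789 + 0.42·0.781602 = 0.190484
x=1.540000, u=0.190484: f=1.163342 → u ← 0.190484 + 0.42·1.163342 = 0.679088
x=1.960000, u=0.679088: f=1.509227 → u ← 0.679088 + 0.42·1.509227 = 1.312964
u(2.38) ≈ 1.3130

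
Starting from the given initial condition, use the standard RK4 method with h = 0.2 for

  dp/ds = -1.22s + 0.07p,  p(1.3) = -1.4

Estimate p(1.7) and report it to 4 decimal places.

RK4: k1 = f(s_n, p_n); k2 = f(s_n + h/2, p_n + (h/2)·k1); k3 = f(s_n + h/2, p_n + (h/2)·k2); k4 = f(s_n + h, p_n + h·k3); p_{n+1} = p_n + (h/6)·(k1 + 2k2 + 2k3 + k4).
s=1.300000, p=-1.400000:
  k1 = f(1.300000, -1.400000) = -1.684000
  k2 = f(1.400000, -1.568400) = -1.817788
  k3 = f(1.400000, -1.581779) = -1.818725
  k4 = f(1.500000, -1.763745) = -1.953462
  p ← -1.400000 + (0.2/6)·(k1 + 2k2 + 2k3 + k4) = -1.763683
s=1.500000, p=-1.763683:
  k1 = f(1.500000, -1.763683) = -1.953458
  k2 = f(1.600000, -1.959029) = -2.089132
  k3 = f(1.600000, -1.972596) = -2.090082
  k4 = f(1.700000, -2.181699) = -2.226719
  p ← -1.763683 + (0.2/6)·(k1 + 2k2 + 2k3 + k4) = -2.181636
p(1.7) ≈ -2.1816

-2.1816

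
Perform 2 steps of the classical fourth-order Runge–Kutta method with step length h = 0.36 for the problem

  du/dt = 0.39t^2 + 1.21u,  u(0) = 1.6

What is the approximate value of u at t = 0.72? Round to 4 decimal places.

3.8842

RK4: k1 = f(t_n, u_n); k2 = f(t_n + h/2, u_n + (h/2)·k1); k3 = f(t_n + h/2, u_n + (h/2)·k2); k4 = f(t_n + h, u_n + h·k3); u_{n+1} = u_n + (h/6)·(k1 + 2k2 + 2k3 + k4).
t=0.000000, u=1.600000:
  k1 = f(0.000000, 1.600000) = 1.936000
  k2 = f(0.180000, 1.948480) = 2.370297
  k3 = f(0.180000, 2.026653) = 2.464887
  k4 = f(0.360000, 2.487359) = 3.060249
  u ← 1.600000 + (0.36/6)·(k1 + 2k2 + 2k3 + k4) = 2.479997
t=0.360000, u=2.479997:
  k1 = f(0.360000, 2.479997) = 3.051340
  k2 = f(0.540000, 3.029238) = 3.779102
  k3 = f(0.540000, 3.160235) = 3.937609
  k4 = f(0.720000, 3.897536) = 4.918195
  u ← 2.479997 + (0.36/6)·(k1 + 2k2 + 2k3 + k4) = 3.884174
u(0.72) ≈ 3.8842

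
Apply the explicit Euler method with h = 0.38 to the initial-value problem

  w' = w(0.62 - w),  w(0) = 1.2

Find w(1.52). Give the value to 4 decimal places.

Euler: w_{n+1} = w_n + h·f(x_n, w_n).
x=0.000000, w=1.200000: f=-0.696000 → w ← 1.200000 + 0.38·(-0.696000) = 0.935520
x=0.380000, w=0.935520: f=-0.295175 → w ← 0.935520 + 0.38·(-0.295175) = 0.823353
x=0.760000, w=0.823353: f=-0.167432 → w ← 0.823353 + 0.38·(-0.167432) = 0.759729
x=1.140000, w=0.759729: f=-0.106156 → w ← 0.759729 + 0.38·(-0.106156) = 0.719390
w(1.52) ≈ 0.7194

0.7194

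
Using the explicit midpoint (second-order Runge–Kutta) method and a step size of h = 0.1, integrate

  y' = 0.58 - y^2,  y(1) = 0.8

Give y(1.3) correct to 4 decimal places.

0.7857

Midpoint: k1 = f(s_n, y_n); k2 = f(s_n + h/2, y_n + (h/2)·k1); y_{n+1} = y_n + h·k2.
s=1.000000, y=0.800000:
  k1 = f(1.000000, 0.800000) = -0.060000
  k2 = f(1.050000, 0.797000) = -0.055209
  y ← 0.800000 + 0.1·(-0.055209) = 0.794479
s=1.100000, y=0.794479:
  k1 = f(1.100000, 0.794479) = -0.051197
  k2 = f(1.150000, 0.791919) = -0.047136
  y ← 0.794479 + 0.1·(-0.047136) = 0.789765
s=1.200000, y=0.789765:
  k1 = f(1.200000, 0.789765) = -0.043730
  k2 = f(1.250000, 0.787579) = -0.040281
  y ← 0.789765 + 0.1·(-0.040281) = 0.785737
y(1.3) ≈ 0.7857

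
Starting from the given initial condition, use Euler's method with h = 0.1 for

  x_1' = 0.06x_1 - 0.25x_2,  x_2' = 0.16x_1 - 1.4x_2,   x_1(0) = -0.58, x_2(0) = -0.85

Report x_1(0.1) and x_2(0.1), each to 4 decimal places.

-0.5622, -0.7403

Euler on (x_1,x_2): x_1_{n+1} = x_1_n + h·x_1', x_2_{n+1} = x_2_n + h·x_2'.
0.000000: (-0.580000, -0.850000); f=(0.177700, 1.097200) → (-0.562230, -0.740280)
(x_1(0.1), x_2(0.1)) ≈ (-0.5622, -0.7403)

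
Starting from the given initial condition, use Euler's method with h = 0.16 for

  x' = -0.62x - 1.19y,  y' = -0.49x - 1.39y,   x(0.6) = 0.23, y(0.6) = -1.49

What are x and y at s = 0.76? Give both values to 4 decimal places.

Euler on (x,y): x_{n+1} = x_n + h·x', y_{n+1} = y_n + h·y'.
0.600000: (0.230000, -1.490000); f=(1.630500, 1.958400) → (0.490880, -1.176656)
(x(0.76), y(0.76)) ≈ (0.4909, -1.1767)

0.4909, -1.1767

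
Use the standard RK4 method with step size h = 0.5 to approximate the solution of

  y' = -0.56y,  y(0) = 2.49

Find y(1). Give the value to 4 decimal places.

1.4224

RK4: k1 = f(t_n, y_n); k2 = f(t_n + h/2, y_n + (h/2)·k1); k3 = f(t_n + h/2, y_n + (h/2)·k2); k4 = f(t_n + h, y_n + h·k3); y_{n+1} = y_n + (h/6)·(k1 + 2k2 + 2k3 + k4).
t=0.000000, y=2.490000:
  k1 = f(0.000000, 2.490000) = -1.394400
  k2 = f(0.250000, 2.141400) = -1.199184
  k3 = f(0.250000, 2.190204) = -1.226514
  k4 = f(0.500000, 1.876743) = -1.050976
  y ← 2.490000 + (0.5/6)·(k1 + 2k2 + 2k3 + k4) = 1.881936
t=0.500000, y=1.881936:
  k1 = f(0.500000, 1.881936) = -1.053884
  k2 = f(0.750000, 1.618465) = -0.906340
  k3 = f(0.750000, 1.655351) = -0.926996
  k4 = f(1.000000, 1.418437) = -0.794325
  y ← 1.881936 + (0.5/6)·(k1 + 2k2 + 2k3 + k4) = 1.422362
y(1) ≈ 1.4224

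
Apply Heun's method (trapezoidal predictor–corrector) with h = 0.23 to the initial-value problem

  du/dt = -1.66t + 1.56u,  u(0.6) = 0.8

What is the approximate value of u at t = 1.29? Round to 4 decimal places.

Heun: k1 = f(t_n, u_n); k2 = f(t_n + h, u_n + h·k1); u_{n+1} = u_n + (h/2)·(k1 + k2).
t=0.600000, u=0.800000:
  k1 = f(0.600000, 0.800000) = 0.252000
  k2 = f(0.830000, 0.857960) = -0.039382
  u ← 0.800000 + (0.23/2)·(0.252000 + (-0.039382)) = 0.824451
t=0.830000, u=0.824451:
  k1 = f(0.830000, 0.824451) = -0.091656
  k2 = f(1.060000, 0.803370) = -0.506343
  u ← 0.824451 + (0.23/2)·(-0.091656 + (-0.506343)) = 0.755681
t=1.060000, u=0.755681:
  k1 = f(1.060000, 0.755681) = -0.580737
  k2 = f(1.290000, 0.622112) = -1.170906
  u ← 0.755681 + (0.23/2)·(-0.580737 + (-1.170906)) = 0.554242
u(1.29) ≈ 0.5542

0.5542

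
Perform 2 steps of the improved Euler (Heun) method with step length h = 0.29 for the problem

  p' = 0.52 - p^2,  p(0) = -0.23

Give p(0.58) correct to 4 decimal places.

Heun: k1 = f(t_n, p_n); k2 = f(t_n + h, p_n + h·k1); p_{n+1} = p_n + (h/2)·(k1 + k2).
t=0.000000, p=-0.230000:
  k1 = f(0.000000, -0.230000) = 0.467100
  k2 = f(0.290000, -0.094541) = 0.511062
  p ← -0.230000 + (0.29/2)·(0.467100 + 0.511062) = -0.088167
t=0.290000, p=-0.088167:
  k1 = f(0.290000, -0.088167) = 0.512227
  k2 = f(0.580000, 0.060379) = 0.516354
  p ← -0.088167 + (0.29/2)·(0.512227 + 0.516354) = 0.060978
p(0.58) ≈ 0.0610

0.0610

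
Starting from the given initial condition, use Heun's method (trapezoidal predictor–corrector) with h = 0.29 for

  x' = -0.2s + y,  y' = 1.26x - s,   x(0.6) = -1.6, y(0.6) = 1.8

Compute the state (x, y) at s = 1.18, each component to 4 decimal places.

Heun on (x,y): k1 = f(s_n, state_n); k2 = f(s_n + h, state_n + h·k1); state_{n+1} = state_n + (h/2)·(k1 + k2).
0.600000: (-1.600000, 1.800000)
  k1 = (1.680000, -2.616000)
  predictor → (-1.112800, 1.041360)
  k2 = (0.863360, -2.292128)
  → (-1.231213, 1.088321)
0.890000: (-1.231213, 1.088321)
  k1 = (0.910321, -2.441328)
  predictor → (-0.967220, 0.380336)
  k2 = (0.144336, -2.398697)
  → (-1.078287, 0.386518)
(x(1.18), y(1.18)) ≈ (-1.0783, 0.3865)

-1.0783, 0.3865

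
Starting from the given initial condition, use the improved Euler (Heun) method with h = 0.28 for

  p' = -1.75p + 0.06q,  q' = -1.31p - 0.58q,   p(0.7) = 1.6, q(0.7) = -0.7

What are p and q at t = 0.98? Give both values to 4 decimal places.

0.9952, -0.9888

Heun on (p,q): k1 = f(t_n, state_n); k2 = f(t_n + h, state_n + h·k1); state_{n+1} = state_n + (h/2)·(k1 + k2).
0.700000: (1.600000, -0.700000)
  k1 = (-2.842000, -1.690000)
  predictor → (0.804240, -1.173200)
  k2 = (-1.477812, -0.373098)
  → (0.995226, -0.988834)
(p(0.98), q(0.98)) ≈ (0.9952, -0.9888)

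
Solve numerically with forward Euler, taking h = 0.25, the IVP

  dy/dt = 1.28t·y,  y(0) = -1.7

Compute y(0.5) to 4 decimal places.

Euler: y_{n+1} = y_n + h·f(t_n, y_n).
t=0.000000, y=-1.700000: f=0.000000 → y ← -1.700000 + 0.25·0.000000 = -1.700000
t=0.250000, y=-1.700000: f=-0.544000 → y ← -1.700000 + 0.25·(-0.544000) = -1.836000
y(0.5) ≈ -1.8360

-1.8360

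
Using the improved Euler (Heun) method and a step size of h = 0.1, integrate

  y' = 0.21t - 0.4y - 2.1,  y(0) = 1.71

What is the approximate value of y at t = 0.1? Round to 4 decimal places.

Heun: k1 = f(t_n, y_n); k2 = f(t_n + h, y_n + h·k1); y_{n+1} = y_n + (h/2)·(k1 + k2).
t=0.000000, y=1.710000:
  k1 = f(0.000000, 1.710000) = -2.784000
  k2 = f(0.100000, 1.431600) = -2.651640
  y ← 1.710000 + (0.1/2)·(-2.784000 + (-2.651640)) = 1.438218
y(0.1) ≈ 1.4382

1.4382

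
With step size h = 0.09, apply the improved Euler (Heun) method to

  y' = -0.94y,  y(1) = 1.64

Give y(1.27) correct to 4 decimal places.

Heun: k1 = f(s_n, y_n); k2 = f(s_n + h, y_n + h·k1); y_{n+1} = y_n + (h/2)·(k1 + k2).
s=1.000000, y=1.640000:
  k1 = f(1.000000, 1.640000) = -1.541600
  k2 = f(1.090000, 1.501256) = -1.411181
  y ← 1.640000 + (0.09/2)·(-1.541600 + (-1.411181)) = 1.507125
s=1.090000, y=1.507125:
  k1 = f(1.090000, 1.507125) = -1.416697
  k2 = f(1.180000, 1.379622) = -1.296845
  y ← 1.507125 + (0.09/2)·(-1.416697 + (-1.296845)) = 1.385015
s=1.180000, y=1.385015:
  k1 = f(1.180000, 1.385015) = -1.301915
  k2 = f(1.270000, 1.267843) = -1.191773
  y ← 1.385015 + (0.09/2)·(-1.301915 + (-1.191773)) = 1.272800
y(1.27) ≈ 1.2728

1.2728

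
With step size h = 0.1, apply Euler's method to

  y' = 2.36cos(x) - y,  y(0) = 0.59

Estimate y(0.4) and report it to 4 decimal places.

Euler: y_{n+1} = y_n + h·f(x_n, y_n).
x=0.000000, y=0.590000: f=1.770000 → y ← 0.590000 + 0.1·1.770000 = 0.767000
x=0.100000, y=0.767000: f=1.581210 → y ← 0.767000 + 0.1·1.581210 = 0.925121
x=0.200000, y=0.925121: f=1.387836 → y ← 0.925121 + 0.1·1.387836 = 1.063905
x=0.300000, y=1.063905: f=1.190690 → y ← 1.063905 + 0.1·1.190690 = 1.182974
y(0.4) ≈ 1.1830

1.1830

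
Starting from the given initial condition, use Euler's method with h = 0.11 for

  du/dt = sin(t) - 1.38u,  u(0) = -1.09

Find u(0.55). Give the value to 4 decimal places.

-0.3768

Euler: u_{n+1} = u_n + h·f(t_n, u_n).
t=0.000000, u=-1.090000: f=1.504200 → u ← -1.090000 + 0.11·1.504200 = -0.924538
t=0.110000, u=-0.924538: f=1.385641 → u ← -0.924538 + 0.11·1.385641 = -0.772118
t=0.220000, u=-0.772118: f=1.283752 → u ← -0.772118 + 0.11·1.283752 = -0.630905
t=0.330000, u=-0.630905: f=1.194692 → u ← -0.630905 + 0.11·1.194692 = -0.499489
t=0.440000, u=-0.499489: f=1.115234 → u ← -0.499489 + 0.11·1.115234 = -0.376813
u(0.55) ≈ -0.3768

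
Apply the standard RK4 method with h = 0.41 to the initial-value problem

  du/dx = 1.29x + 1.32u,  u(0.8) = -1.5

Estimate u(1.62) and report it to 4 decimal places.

RK4: k1 = f(x_n, u_n); k2 = f(x_n + h/2, u_n + (h/2)·k1); k3 = f(x_n + h/2, u_n + (h/2)·k2); k4 = f(x_n + h, u_n + h·k3); u_{n+1} = u_n + (h/6)·(k1 + 2k2 + 2k3 + k4).
x=0.800000, u=-1.500000:
  k1 = f(0.800000, -1.500000) = -0.948000
  k2 = f(1.005000, -1.694340) = -0.940079
  k3 = f(1.005000, -1.692716) = -0.937935
  k4 = f(1.210000, -1.884553) = -0.926711
  u ← -1.500000 + (0.41/6)·(k1 + 2k2 + 2k3 + k4) = -1.884767
x=1.210000, u=-1.884767:
  k1 = f(1.210000, -1.884767) = -0.926993
  k2 = f(1.415000, -2.074801) = -0.913387
  k3 = f(1.415000, -2.072011) = -0.909705
  k4 = f(1.620000, -2.257746) = -0.890425
  u ← -1.884767 + (0.41/6)·(k1 + 2k2 + 2k3 + k4) = -2.258113
u(1.62) ≈ -2.2581

-2.2581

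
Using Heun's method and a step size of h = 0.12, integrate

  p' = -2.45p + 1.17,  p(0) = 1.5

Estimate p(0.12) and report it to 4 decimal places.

1.2436

Heun: k1 = f(t_n, p_n); k2 = f(t_n + h, p_n + h·k1); p_{n+1} = p_n + (h/2)·(k1 + k2).
t=0.000000, p=1.500000:
  k1 = f(0.000000, 1.500000) = -2.505000
  k2 = f(0.120000, 1.199400) = -1.768530
  p ← 1.500000 + (0.12/2)·(-2.505000 + (-1.768530)) = 1.243588
p(0.12) ≈ 1.2436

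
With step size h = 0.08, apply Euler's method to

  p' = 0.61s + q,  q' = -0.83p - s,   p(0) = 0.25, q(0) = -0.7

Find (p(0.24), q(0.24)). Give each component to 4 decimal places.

0.0895, -0.7580

Euler on (p,q): p_{n+1} = p_n + h·p', q_{n+1} = q_n + h·q'.
0.000000: (0.250000, -0.700000); f=(-0.700000, -0.207500) → (0.194000, -0.716600)
0.080000: (0.194000, -0.716600); f=(-0.667800, -0.241020) → (0.140576, -0.735882)
0.160000: (0.140576, -0.735882); f=(-0.638282, -0.276678) → (0.089513, -0.758016)
(p(0.24), q(0.24)) ≈ (0.0895, -0.7580)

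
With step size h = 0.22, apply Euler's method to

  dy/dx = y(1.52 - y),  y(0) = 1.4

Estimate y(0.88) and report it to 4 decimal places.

1.4940

Euler: y_{n+1} = y_n + h·f(x_n, y_n).
x=0.000000, y=1.400000: f=0.168000 → y ← 1.400000 + 0.22·0.168000 = 1.436960
x=0.220000, y=1.436960: f=0.119325 → y ← 1.436960 + 0.22·0.119325 = 1.463212
x=0.440000, y=1.463212: f=0.083094 → y ← 1.463212 + 0.22·0.083094 = 1.481492
x=0.660000, y=1.481492: f=0.057049 → y ← 1.481492 + 0.22·0.057049 = 1.494043
y(0.88) ≈ 1.4940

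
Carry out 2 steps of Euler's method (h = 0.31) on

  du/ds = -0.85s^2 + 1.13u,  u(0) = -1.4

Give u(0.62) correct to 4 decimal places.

-2.5780

Euler: u_{n+1} = u_n + h·f(s_n, u_n).
s=0.000000, u=-1.400000: f=-1.582000 → u ← -1.400000 + 0.31·(-1.582000) = -1.890420
s=0.310000, u=-1.890420: f=-2.217860 → u ← -1.890420 + 0.31·(-2.217860) = -2.577956
u(0.62) ≈ -2.5780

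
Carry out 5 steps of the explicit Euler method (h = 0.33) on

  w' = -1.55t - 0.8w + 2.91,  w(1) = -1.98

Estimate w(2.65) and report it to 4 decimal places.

Euler: w_{n+1} = w_n + h·f(t_n, w_n).
t=1.000000, w=-1.980000: f=2.944000 → w ← -1.980000 + 0.33·2.944000 = -1.008480
t=1.330000, w=-1.008480: f=1.655284 → w ← -1.008480 + 0.33·1.655284 = -0.462236
t=1.660000, w=-0.462236: f=0.706789 → w ← -0.462236 + 0.33·0.706789 = -0.228996
t=1.990000, w=-0.228996: f=0.008697 → w ← -0.228996 + 0.33·0.008697 = -0.226126
t=2.320000, w=-0.226126: f=-0.505099 → w ← -0.226126 + 0.33·(-0.505099) = -0.392809
w(2.65) ≈ -0.3928

-0.3928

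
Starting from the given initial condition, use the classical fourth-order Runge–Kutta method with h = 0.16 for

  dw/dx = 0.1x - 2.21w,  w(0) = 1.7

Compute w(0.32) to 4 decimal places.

0.8423

RK4: k1 = f(x_n, w_n); k2 = f(x_n + h/2, w_n + (h/2)·k1); k3 = f(x_n + h/2, w_n + (h/2)·k2); k4 = f(x_n + h, w_n + h·k3); w_{n+1} = w_n + (h/6)·(k1 + 2k2 + 2k3 + k4).
x=0.000000, w=1.700000:
  k1 = f(0.000000, 1.700000) = -3.757000
  k2 = f(0.080000, 1.399440) = -3.084762
  k3 = f(0.080000, 1.453219) = -3.203614
  k4 = f(0.160000, 1.187422) = -2.608202
  w ← 1.700000 + (0.16/6)·(k1 + 2k2 + 2k3 + k4) = 1.194881
x=0.160000, w=1.194881:
  k1 = f(0.160000, 1.194881) = -2.624687
  k2 = f(0.240000, 0.984906) = -2.152643
  k3 = f(0.240000, 1.022670) = -2.236100
  k4 = f(0.320000, 0.837105) = -1.818002
  w ← 1.194881 + (0.16/6)·(k1 + 2k2 + 2k3 + k4) = 0.842343
w(0.32) ≈ 0.8423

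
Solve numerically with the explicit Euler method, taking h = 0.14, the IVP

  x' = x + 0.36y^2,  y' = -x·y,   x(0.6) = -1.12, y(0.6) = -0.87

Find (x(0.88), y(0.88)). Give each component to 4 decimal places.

Euler on (x,y): x_{n+1} = x_n + h·x', y_{n+1} = y_n + h·y'.
0.600000: (-1.120000, -0.870000); f=(-0.847516, -0.974400) → (-1.238652, -1.006416)
0.740000: (-1.238652, -1.006416); f=(-0.874018, -1.246599) → (-1.361015, -1.180940)
(x(0.88), y(0.88)) ≈ (-1.3610, -1.1809)

-1.3610, -1.1809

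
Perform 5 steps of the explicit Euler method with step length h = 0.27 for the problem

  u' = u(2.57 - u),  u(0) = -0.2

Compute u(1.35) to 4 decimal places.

Euler: u_{n+1} = u_n + h·f(t_n, u_n).
t=0.000000, u=-0.200000: f=-0.554000 → u ← -0.200000 + 0.27·(-0.554000) = -0.349580
t=0.270000, u=-0.349580: f=-1.020627 → u ← -0.349580 + 0.27·(-1.020627) = -0.625149
t=0.540000, u=-0.625149: f=-1.997445 → u ← -0.625149 + 0.27·(-1.997445) = -1.164459
t=0.810000, u=-1.164459: f=-4.348626 → u ← -1.164459 + 0.27·(-4.348626) = -2.338589
t=1.080000, u=-2.338589: f=-11.479169 → u ← -2.338589 + 0.27·(-11.479169) = -5.437964
u(1.35) ≈ -5.4380

-5.4380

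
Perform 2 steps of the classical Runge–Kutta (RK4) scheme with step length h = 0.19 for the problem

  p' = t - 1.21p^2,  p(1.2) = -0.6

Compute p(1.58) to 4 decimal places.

-0.1541

RK4: k1 = f(t_n, p_n); k2 = f(t_n + h/2, p_n + (h/2)·k1); k3 = f(t_n + h/2, p_n + (h/2)·k2); k4 = f(t_n + h, p_n + h·k3); p_{n+1} = p_n + (h/6)·(k1 + 2k2 + 2k3 + k4).
t=1.200000, p=-0.600000:
  k1 = f(1.200000, -0.600000) = 0.764400
  k2 = f(1.295000, -0.527382) = 0.958461
  k3 = f(1.295000, -0.508946) = 0.981578
  k4 = f(1.390000, -0.413500) = 1.183111
  p ← -0.600000 + (0.19/6)·(k1 + 2k2 + 2k3 + k4) = -0.415460
t=1.390000, p=-0.415460:
  k1 = f(1.390000, -0.415460) = 1.181146
  k2 = f(1.485000, -0.303251) = 1.373727
  k3 = f(1.485000, -0.284956) = 1.386748
  k4 = f(1.580000, -0.151977) = 1.552052
  p ← -0.415460 + (0.19/6)·(k1 + 2k2 + 2k3 + k4) = -0.154078
p(1.58) ≈ -0.1541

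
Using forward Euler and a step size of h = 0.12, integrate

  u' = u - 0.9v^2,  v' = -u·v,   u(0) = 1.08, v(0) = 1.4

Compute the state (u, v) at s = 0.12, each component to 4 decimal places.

Euler on (u,v): u_{n+1} = u_n + h·u', v_{n+1} = v_n + h·v'.
0.000000: (1.080000, 1.400000); f=(-0.684000, -1.512000) → (0.997920, 1.218560)
(u(0.12), v(0.12)) ≈ (0.9979, 1.2186)

0.9979, 1.2186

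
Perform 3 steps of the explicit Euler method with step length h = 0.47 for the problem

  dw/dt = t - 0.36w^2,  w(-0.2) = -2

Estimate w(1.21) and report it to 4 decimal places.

-6.2256

Euler: w_{n+1} = w_n + h·f(t_n, w_n).
t=-0.200000, w=-2.000000: f=-1.640000 → w ← -2.000000 + 0.47·(-1.640000) = -2.770800
t=0.270000, w=-2.770800: f=-2.493840 → w ← -2.770800 + 0.47·(-2.493840) = -3.942905
t=0.740000, w=-3.942905: f=-4.856739 → w ← -3.942905 + 0.47·(-4.856739) = -6.225572
w(1.21) ≈ -6.2256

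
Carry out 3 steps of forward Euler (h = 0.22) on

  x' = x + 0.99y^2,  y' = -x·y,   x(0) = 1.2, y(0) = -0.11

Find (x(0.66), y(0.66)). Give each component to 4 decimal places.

2.1853, -0.0332

Euler on (x,y): x_{n+1} = x_n + h·x', y_{n+1} = y_n + h·y'.
0.000000: (1.200000, -0.110000); f=(1.211979, 0.132000) → (1.466635, -0.080960)
0.220000: (1.466635, -0.080960); f=(1.473124, 0.118739) → (1.790723, -0.054837)
0.440000: (1.790723, -0.054837); f=(1.793700, 0.098199) → (2.185337, -0.033234)
(x(0.66), y(0.66)) ≈ (2.1853, -0.0332)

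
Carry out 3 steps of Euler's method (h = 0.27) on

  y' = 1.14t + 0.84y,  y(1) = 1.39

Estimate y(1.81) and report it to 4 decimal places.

Euler: y_{n+1} = y_n + h·f(t_n, y_n).
t=1.000000, y=1.390000: f=2.307600 → y ← 1.390000 + 0.27·2.307600 = 2.013052
t=1.270000, y=2.013052: f=3.138764 → y ← 2.013052 + 0.27·3.138764 = 2.860518
t=1.540000, y=2.860518: f=4.158435 → y ← 2.860518 + 0.27·4.158435 = 3.983296
y(1.81) ≈ 3.9833

3.9833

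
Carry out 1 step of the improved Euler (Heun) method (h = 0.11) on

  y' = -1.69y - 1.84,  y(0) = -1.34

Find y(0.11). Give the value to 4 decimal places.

-1.2976

Heun: k1 = f(t_n, y_n); k2 = f(t_n + h, y_n + h·k1); y_{n+1} = y_n + (h/2)·(k1 + k2).
t=0.000000, y=-1.340000:
  k1 = f(0.000000, -1.340000) = 0.424600
  k2 = f(0.110000, -1.293294) = 0.345667
  y ← -1.340000 + (0.11/2)·(0.424600 + 0.345667) = -1.297635
y(0.11) ≈ -1.2976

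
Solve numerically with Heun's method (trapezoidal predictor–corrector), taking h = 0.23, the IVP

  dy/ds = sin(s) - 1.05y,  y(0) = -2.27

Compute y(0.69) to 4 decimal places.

-0.9252

Heun: k1 = f(s_n, y_n); k2 = f(s_n + h, y_n + h·k1); y_{n+1} = y_n + (h/2)·(k1 + k2).
s=0.000000, y=-2.270000:
  k1 = f(0.000000, -2.270000) = 2.383500
  k2 = f(0.230000, -1.721795) = 2.035862
  y ← -2.270000 + (0.23/2)·(2.383500 + 2.035862) = -1.761773
s=0.230000, y=-1.761773:
  k1 = f(0.230000, -1.761773) = 2.077840
  k2 = f(0.460000, -1.283870) = 1.792012
  y ← -1.761773 + (0.23/2)·(2.077840 + 1.792012) = -1.316740
s=0.460000, y=-1.316740:
  k1 = f(0.460000, -1.316740) = 1.826526
  k2 = f(0.690000, -0.896640) = 1.578009
  y ← -1.316740 + (0.23/2)·(1.826526 + 1.578009) = -0.925219
y(0.69) ≈ -0.9252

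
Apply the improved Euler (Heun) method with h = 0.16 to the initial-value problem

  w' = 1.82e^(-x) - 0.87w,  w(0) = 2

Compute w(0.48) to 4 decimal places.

1.8743

Heun: k1 = f(x_n, w_n); k2 = f(x_n + h, w_n + h·k1); w_{n+1} = w_n + (h/2)·(k1 + k2).
x=0.000000, w=2.000000:
  k1 = f(0.000000, 2.000000) = 0.080000
  k2 = f(0.160000, 2.012800) = -0.200234
  w ← 2.000000 + (0.16/2)·(0.080000 + (-0.200234)) = 1.990381
x=0.160000, w=1.990381:
  k1 = f(0.160000, 1.990381) = -0.180730
  k2 = f(0.320000, 1.961464) = -0.384883
  w ← 1.990381 + (0.16/2)·(-0.180730 + (-0.384883)) = 1.945132
x=0.320000, w=1.945132:
  k1 = f(0.320000, 1.945132) = -0.370674
  k2 = f(0.480000, 1.885824) = -0.514481
  w ← 1.945132 + (0.16/2)·(-0.370674 + (-0.514481)) = 1.874320
w(0.48) ≈ 1.8743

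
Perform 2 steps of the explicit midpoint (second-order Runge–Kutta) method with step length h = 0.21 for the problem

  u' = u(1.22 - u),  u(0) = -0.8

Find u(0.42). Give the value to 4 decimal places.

-2.1644

Midpoint: k1 = f(t_n, u_n); k2 = f(t_n + h/2, u_n + (h/2)·k1); u_{n+1} = u_n + h·k2.
t=0.000000, u=-0.800000:
  k1 = f(0.000000, -0.800000) = -1.616000
  k2 = f(0.105000, -0.969680) = -2.123289
  u ← -0.800000 + 0.21·(-2.123289) = -1.245891
t=0.210000, u=-1.245891:
  k1 = f(0.210000, -1.245891) = -3.072230
  k2 = f(0.315000, -1.568475) = -4.373653
  u ← -1.245891 + 0.21·(-4.373653) = -2.164358
u(0.42) ≈ -2.1644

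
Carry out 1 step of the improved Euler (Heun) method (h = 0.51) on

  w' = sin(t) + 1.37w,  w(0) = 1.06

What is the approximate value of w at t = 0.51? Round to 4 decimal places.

2.1838

Heun: k1 = f(t_n, w_n); k2 = f(t_n + h, w_n + h·k1); w_{n+1} = w_n + (h/2)·(k1 + k2).
t=0.000000, w=1.060000:
  k1 = f(0.000000, 1.060000) = 1.452200
  k2 = f(0.510000, 1.800622) = 2.955029
  w ← 1.060000 + (0.51/2)·(1.452200 + 2.955029) = 2.183843
w(0.51) ≈ 2.1838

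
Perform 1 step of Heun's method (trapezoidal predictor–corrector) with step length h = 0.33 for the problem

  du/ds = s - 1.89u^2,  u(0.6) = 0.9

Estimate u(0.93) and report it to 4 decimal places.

0.7903

Heun: k1 = f(s_n, u_n); k2 = f(s_n + h, u_n + h·k1); u_{n+1} = u_n + (h/2)·(k1 + k2).
s=0.600000, u=0.900000:
  k1 = f(0.600000, 0.900000) = -0.930900
  k2 = f(0.930000, 0.592803) = 0.265825
  u ← 0.900000 + (0.33/2)·(-0.930900 + 0.265825) = 0.790263
u(0.93) ≈ 0.7903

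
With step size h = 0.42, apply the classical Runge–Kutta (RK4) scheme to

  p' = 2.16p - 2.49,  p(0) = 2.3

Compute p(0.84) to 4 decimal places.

8.1596

RK4: k1 = f(t_n, p_n); k2 = f(t_n + h/2, p_n + (h/2)·k1); k3 = f(t_n + h/2, p_n + (h/2)·k2); k4 = f(t_n + h, p_n + h·k3); p_{n+1} = p_n + (h/6)·(k1 + 2k2 + 2k3 + k4).
t=0.000000, p=2.300000:
  k1 = f(0.000000, 2.300000) = 2.478000
  k2 = f(0.210000, 2.820380) = 3.602021
  k3 = f(0.210000, 3.056424) = 4.111877
  k4 = f(0.420000, 4.026988) = 6.208294
  p ← 2.300000 + (0.42/6)·(k1 + 2k2 + 2k3 + k4) = 3.987986
t=0.420000, p=3.987986:
  k1 = f(0.420000, 3.987986) = 6.124050
  k2 = f(0.630000, 5.274037) = 8.901920
  k3 = f(0.630000, 5.857389) = 10.161961
  k4 = f(0.840000, 8.256010) = 15.342981
  p ← 3.987986 + (0.42/6)·(k1 + 2k2 + 2k3 + k4) = 8.159622
p(0.84) ≈ 8.1596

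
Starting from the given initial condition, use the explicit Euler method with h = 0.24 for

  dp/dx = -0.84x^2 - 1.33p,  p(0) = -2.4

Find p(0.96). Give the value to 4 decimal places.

-0.6571

Euler: p_{n+1} = p_n + h·f(x_n, p_n).
x=0.000000, p=-2.400000: f=3.192000 → p ← -2.400000 + 0.24·3.192000 = -1.633920
x=0.240000, p=-1.633920: f=2.124730 → p ← -1.633920 + 0.24·2.124730 = -1.123985
x=0.480000, p=-1.123985: f=1.301364 → p ← -1.123985 + 0.24·1.301364 = -0.811658
x=0.720000, p=-0.811658: f=0.644049 → p ← -0.811658 + 0.24·0.644049 = -0.657086
p(0.96) ≈ -0.6571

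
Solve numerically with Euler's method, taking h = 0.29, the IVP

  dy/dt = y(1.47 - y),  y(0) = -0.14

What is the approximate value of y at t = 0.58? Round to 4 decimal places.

Euler: y_{n+1} = y_n + h·f(t_n, y_n).
t=0.000000, y=-0.140000: f=-0.225400 → y ← -0.140000 + 0.29·(-0.225400) = -0.205366
t=0.290000, y=-0.205366: f=-0.344063 → y ← -0.205366 + 0.29·(-0.344063) = -0.305144
y(0.58) ≈ -0.3051

-0.3051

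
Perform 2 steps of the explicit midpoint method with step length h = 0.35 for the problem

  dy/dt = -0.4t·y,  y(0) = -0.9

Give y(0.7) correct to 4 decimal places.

Midpoint: k1 = f(t_n, y_n); k2 = f(t_n + h/2, y_n + (h/2)·k1); y_{n+1} = y_n + h·k2.
t=0.000000, y=-0.900000:
  k1 = f(0.000000, -0.900000) = 0.000000
  k2 = f(0.175000, -0.900000) = 0.063000
  y ← -0.900000 + 0.35·0.063000 = -0.877950
t=0.350000, y=-0.877950:
  k1 = f(0.350000, -0.877950) = 0.122913
  k2 = f(0.525000, -0.856440) = 0.179852
  y ← -0.877950 + 0.35·0.179852 = -0.815002
y(0.7) ≈ -0.8150

-0.8150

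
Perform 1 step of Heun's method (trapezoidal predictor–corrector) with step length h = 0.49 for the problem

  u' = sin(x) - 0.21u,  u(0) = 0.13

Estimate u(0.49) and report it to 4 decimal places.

0.2326

Heun: k1 = f(x_n, u_n); k2 = f(x_n + h, u_n + h·k1); u_{n+1} = u_n + (h/2)·(k1 + k2).
x=0.000000, u=0.130000:
  k1 = f(0.000000, 0.130000) = -0.027300
  k2 = f(0.490000, 0.116623) = 0.446135
  u ← 0.130000 + (0.49/2)·(-0.027300 + 0.446135) = 0.232615
u(0.49) ≈ 0.2326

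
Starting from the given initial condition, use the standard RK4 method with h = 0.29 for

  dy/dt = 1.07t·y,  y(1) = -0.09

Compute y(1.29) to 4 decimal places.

RK4: k1 = f(t_n, y_n); k2 = f(t_n + h/2, y_n + (h/2)·k1); k3 = f(t_n + h/2, y_n + (h/2)·k2); k4 = f(t_n + h, y_n + h·k3); y_{n+1} = y_n + (h/6)·(k1 + 2k2 + 2k3 + k4).
t=1.000000, y=-0.090000:
  k1 = f(1.000000, -0.090000) = -0.096300
  k2 = f(1.145000, -0.103964) = -0.127371
  k3 = f(1.145000, -0.108469) = -0.132891
  k4 = f(1.290000, -0.128538) = -0.177421
  y ← -0.090000 + (0.29/6)·(k1 + 2k2 + 2k3 + k4) = -0.128388
y(1.29) ≈ -0.1284

-0.1284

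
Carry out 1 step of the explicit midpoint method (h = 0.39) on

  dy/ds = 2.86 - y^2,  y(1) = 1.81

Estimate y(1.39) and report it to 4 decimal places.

1.7597

Midpoint: k1 = f(s_n, y_n); k2 = f(s_n + h/2, y_n + (h/2)·k1); y_{n+1} = y_n + h·k2.
s=1.000000, y=1.810000:
  k1 = f(1.000000, 1.810000) = -0.416100
  k2 = f(1.195000, 1.728861) = -0.128959
  y ← 1.810000 + 0.39·(-0.128959) = 1.759706
y(1.39) ≈ 1.7597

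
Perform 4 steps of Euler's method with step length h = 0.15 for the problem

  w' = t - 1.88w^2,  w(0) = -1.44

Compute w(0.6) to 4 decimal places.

Euler: w_{n+1} = w_n + h·f(t_n, w_n).
t=0.000000, w=-1.440000: f=-3.898368 → w ← -1.440000 + 0.15·(-3.898368) = -2.024755
t=0.150000, w=-2.024755: f=-7.557311 → w ← -2.024755 + 0.15·(-7.557311) = -3.158352
t=0.300000, w=-3.158352: f=-18.453351 → w ← -3.158352 + 0.15·(-18.453351) = -5.926355
t=0.450000, w=-5.926355: f=-65.578754 → w ← -5.926355 + 0.15·(-65.578754) = -15.763168
w(0.6) ≈ -15.7632

-15.7632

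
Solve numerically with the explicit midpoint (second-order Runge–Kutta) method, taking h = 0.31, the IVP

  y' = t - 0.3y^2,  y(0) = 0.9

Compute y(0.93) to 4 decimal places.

Midpoint: k1 = f(t_n, y_n); k2 = f(t_n + h/2, y_n + (h/2)·k1); y_{n+1} = y_n + h·k2.
t=0.000000, y=0.900000:
  k1 = f(0.000000, 0.900000) = -0.243000
  k2 = f(0.155000, 0.862335) = -0.068086
  y ← 0.900000 + 0.31·(-0.068086) = 0.878893
t=0.310000, y=0.878893:
  k1 = f(0.310000, 0.878893) = 0.078264
  k2 = f(0.465000, 0.891024) = 0.226823
  y ← 0.878893 + 0.31·0.226823 = 0.949208
t=0.620000, y=0.949208:
  k1 = f(0.620000, 0.949208) = 0.349701
  k2 = f(0.775000, 1.003412) = 0.472949
  y ← 0.949208 + 0.31·0.472949 = 1.095823
y(0.93) ≈ 1.0958

1.0958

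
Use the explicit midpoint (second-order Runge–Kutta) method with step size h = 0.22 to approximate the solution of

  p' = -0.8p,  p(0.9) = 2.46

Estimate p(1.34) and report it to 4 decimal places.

1.7337

Midpoint: k1 = f(s_n, p_n); k2 = f(s_n + h/2, p_n + (h/2)·k1); p_{n+1} = p_n + h·k2.
s=0.900000, p=2.460000:
  k1 = f(0.900000, 2.460000) = -1.968000
  k2 = f(1.010000, 2.243520) = -1.794816
  p ← 2.460000 + 0.22·(-1.794816) = 2.065140
s=1.120000, p=2.065140:
  k1 = f(1.120000, 2.065140) = -1.652112
  k2 = f(1.230000, 1.883408) = -1.506726
  p ← 2.065140 + 0.22·(-1.506726) = 1.733661
p(1.34) ≈ 1.7337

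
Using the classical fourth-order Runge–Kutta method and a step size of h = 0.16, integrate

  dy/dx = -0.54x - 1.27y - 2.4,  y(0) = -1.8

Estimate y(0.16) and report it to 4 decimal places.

-1.8230

RK4: k1 = f(x_n, y_n); k2 = f(x_n + h/2, y_n + (h/2)·k1); k3 = f(x_n + h/2, y_n + (h/2)·k2); k4 = f(x_n + h, y_n + h·k3); y_{n+1} = y_n + (h/6)·(k1 + 2k2 + 2k3 + k4).
x=0.000000, y=-1.800000:
  k1 = f(0.000000, -1.800000) = -0.114000
  k2 = f(0.080000, -1.809120) = -0.145618
  k3 = f(0.080000, -1.811649) = -0.142405
  k4 = f(0.160000, -1.822785) = -0.171463
  y ← -1.800000 + (0.16/6)·(k1 + 2k2 + 2k3 + k4) = -1.822974
y(0.16) ≈ -1.8230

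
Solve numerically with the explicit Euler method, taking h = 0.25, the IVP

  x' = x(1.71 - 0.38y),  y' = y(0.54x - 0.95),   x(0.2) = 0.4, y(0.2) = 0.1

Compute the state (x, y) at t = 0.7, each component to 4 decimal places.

Euler on (x,y): x_{n+1} = x_n + h·x', y_{n+1} = y_n + h·y'.
0.200000: (0.400000, 0.100000); f=(0.668800, -0.073400) → (0.567200, 0.081650)
0.450000: (0.567200, 0.081650); f=(0.952313, -0.052559) → (0.805278, 0.068510)
(x(0.7), y(0.7)) ≈ (0.8053, 0.0685)

0.8053, 0.0685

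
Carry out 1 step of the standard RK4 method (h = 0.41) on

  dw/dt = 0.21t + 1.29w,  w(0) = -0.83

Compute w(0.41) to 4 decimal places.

-1.3871

RK4: k1 = f(t_n, w_n); k2 = f(t_n + h/2, w_n + (h/2)·k1); k3 = f(t_n + h/2, w_n + (h/2)·k2); k4 = f(t_n + h, w_n + h·k3); w_{n+1} = w_n + (h/6)·(k1 + 2k2 + 2k3 + k4).
t=0.000000, w=-0.830000:
  k1 = f(0.000000, -0.830000) = -1.070700
  k2 = f(0.205000, -1.049493) = -1.310797
  k3 = f(0.205000, -1.098713) = -1.374290
  k4 = f(0.410000, -1.393459) = -1.711462
  w ← -0.830000 + (0.41/6)·(k1 + 2k2 + 2k3 + k4) = -1.387076
w(0.41) ≈ -1.3871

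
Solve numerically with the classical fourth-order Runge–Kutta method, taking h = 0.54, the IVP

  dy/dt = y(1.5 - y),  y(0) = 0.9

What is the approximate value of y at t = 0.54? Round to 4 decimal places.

1.1568

RK4: k1 = f(t_n, y_n); k2 = f(t_n + h/2, y_n + (h/2)·k1); k3 = f(t_n + h/2, y_n + (h/2)·k2); k4 = f(t_n + h, y_n + h·k3); y_{n+1} = y_n + (h/6)·(k1 + 2k2 + 2k3 + k4).
t=0.000000, y=0.900000:
  k1 = f(0.000000, 0.900000) = 0.540000
  k2 = f(0.270000, 1.045800) = 0.475002
  k3 = f(0.270000, 1.028251) = 0.485077
  k4 = f(0.540000, 1.161941) = 0.392804
  y ← 0.900000 + (0.54/6)·(k1 + 2k2 + 2k3 + k4) = 1.156767
y(0.54) ≈ 1.1568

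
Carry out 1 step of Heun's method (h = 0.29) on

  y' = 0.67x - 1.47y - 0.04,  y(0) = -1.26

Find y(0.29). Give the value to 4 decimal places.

Heun: k1 = f(x_n, y_n); k2 = f(x_n + h, y_n + h·k1); y_{n+1} = y_n + (h/2)·(k1 + k2).
x=0.000000, y=-1.260000:
  k1 = f(0.000000, -1.260000) = 1.812200
  k2 = f(0.290000, -0.734462) = 1.233959
  y ← -1.260000 + (0.29/2)·(1.812200 + 1.233959) = -0.818307
y(0.29) ≈ -0.8183

-0.8183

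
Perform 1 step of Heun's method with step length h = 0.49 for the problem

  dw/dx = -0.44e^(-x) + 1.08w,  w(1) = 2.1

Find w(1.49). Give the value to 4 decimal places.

Heun: k1 = f(x_n, w_n); k2 = f(x_n + h, w_n + h·k1); w_{n+1} = w_n + (h/2)·(k1 + k2).
x=1.000000, w=2.100000:
  k1 = f(1.000000, 2.100000) = 2.106133
  k2 = f(1.490000, 3.132005) = 3.283402
  w ← 2.100000 + (0.49/2)·(2.106133 + 3.283402) = 3.420436
w(1.49) ≈ 3.4204

3.4204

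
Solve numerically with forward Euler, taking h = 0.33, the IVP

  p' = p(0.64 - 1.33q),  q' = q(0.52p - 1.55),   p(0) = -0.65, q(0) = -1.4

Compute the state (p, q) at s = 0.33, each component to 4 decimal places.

-1.1867, -0.5277

Euler on (p,q): p_{n+1} = p_n + h·p', q_{n+1} = q_n + h·q'.
0.000000: (-0.650000, -1.400000); f=(-1.626300, 2.643200) → (-1.186679, -0.527744)
(p(0.33), q(0.33)) ≈ (-1.1867, -0.5277)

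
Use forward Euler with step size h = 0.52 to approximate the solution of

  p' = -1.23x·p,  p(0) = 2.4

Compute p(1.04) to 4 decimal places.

1.6018

Euler: p_{n+1} = p_n + h·f(x_n, p_n).
x=0.000000, p=2.400000: f=0.000000 → p ← 2.400000 + 0.52·0.000000 = 2.400000
x=0.520000, p=2.400000: f=-1.535040 → p ← 2.400000 + 0.52·(-1.535040) = 1.601779
p(1.04) ≈ 1.6018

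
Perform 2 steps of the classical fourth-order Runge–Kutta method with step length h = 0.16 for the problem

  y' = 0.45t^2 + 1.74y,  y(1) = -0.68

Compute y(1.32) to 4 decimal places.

RK4: k1 = f(t_n, y_n); k2 = f(t_n + h/2, y_n + (h/2)·k1); k3 = f(t_n + h/2, y_n + (h/2)·k2); k4 = f(t_n + h, y_n + h·k3); y_{n+1} = y_n + (h/6)·(k1 + 2k2 + 2k3 + k4).
t=1.000000, y=-0.680000:
  k1 = f(1.000000, -0.680000) = -0.733200
  k2 = f(1.080000, -0.738656) = -0.760381
  k3 = f(1.080000, -0.740831) = -0.764165
  k4 = f(1.160000, -0.802266) = -0.790424
  y ← -0.680000 + (0.16/6)·(k1 + 2k2 + 2k3 + k4) = -0.801939
t=1.160000, y=-0.801939:
  k1 = f(1.160000, -0.801939) = -0.789854
  k2 = f(1.240000, -0.865127) = -0.813402
  k3 = f(1.240000, -0.867011) = -0.816680
  k4 = f(1.320000, -0.932608) = -0.838658
  y ← -0.801939 + (0.16/6)·(k1 + 2k2 + 2k3 + k4) = -0.932304
y(1.32) ≈ -0.9323

-0.9323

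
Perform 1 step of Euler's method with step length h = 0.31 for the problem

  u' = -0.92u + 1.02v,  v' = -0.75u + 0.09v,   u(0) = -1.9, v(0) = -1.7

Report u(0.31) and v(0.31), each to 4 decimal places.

Euler on (u,v): u_{n+1} = u_n + h·u', v_{n+1} = v_n + h·v'.
0.000000: (-1.900000, -1.700000); f=(0.014000, 1.272000) → (-1.895660, -1.305680)
(u(0.31), v(0.31)) ≈ (-1.8957, -1.3057)

-1.8957, -1.3057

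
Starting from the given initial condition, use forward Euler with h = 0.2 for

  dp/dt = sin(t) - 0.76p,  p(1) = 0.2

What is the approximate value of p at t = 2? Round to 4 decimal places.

0.7944

Euler: p_{n+1} = p_n + h·f(t_n, p_n).
t=1.000000, p=0.200000: f=0.689471 → p ← 0.200000 + 0.2·0.689471 = 0.337894
t=1.200000, p=0.337894: f=0.675239 → p ← 0.337894 + 0.2·0.675239 = 0.472942
t=1.400000, p=0.472942: f=0.626014 → p ← 0.472942 + 0.2·0.626014 = 0.598145
t=1.600000, p=0.598145: f=0.544984 → p ← 0.598145 + 0.2·0.544984 = 0.707142
t=1.800000, p=0.707142: f=0.436420 → p ← 0.707142 + 0.2·0.436420 = 0.794426
p(2) ≈ 0.7944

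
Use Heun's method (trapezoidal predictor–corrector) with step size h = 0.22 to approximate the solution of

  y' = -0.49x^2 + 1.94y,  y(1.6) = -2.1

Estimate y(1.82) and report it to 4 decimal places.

-3.5630

Heun: k1 = f(x_n, y_n); k2 = f(x_n + h, y_n + h·k1); y_{n+1} = y_n + (h/2)·(k1 + k2).
x=1.600000, y=-2.100000:
  k1 = f(1.600000, -2.100000) = -5.328400
  k2 = f(1.820000, -3.272248) = -7.971237
  y ← -2.100000 + (0.22/2)·(-5.328400 + (-7.971237)) = -3.562960
y(1.82) ≈ -3.5630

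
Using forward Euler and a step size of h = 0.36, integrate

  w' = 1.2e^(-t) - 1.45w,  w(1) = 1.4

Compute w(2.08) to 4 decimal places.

0.3196

Euler: w_{n+1} = w_n + h·f(t_n, w_n).
t=1.000000, w=1.400000: f=-1.588545 → w ← 1.400000 + 0.36·(-1.588545) = 0.828124
t=1.360000, w=0.828124: f=-0.892787 → w ← 0.828124 + 0.36·(-0.892787) = 0.506721
t=1.720000, w=0.506721: f=-0.519866 → w ← 0.506721 + 0.36·(-0.519866) = 0.319569
w(2.08) ≈ 0.3196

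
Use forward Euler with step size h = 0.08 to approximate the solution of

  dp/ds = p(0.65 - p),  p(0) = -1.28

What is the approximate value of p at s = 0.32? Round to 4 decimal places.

-2.5042

Euler: p_{n+1} = p_n + h·f(s_n, p_n).
s=0.000000, p=-1.280000: f=-2.470400 → p ← -1.280000 + 0.08·(-2.470400) = -1.477632
s=0.080000, p=-1.477632: f=-3.143857 → p ← -1.477632 + 0.08·(-3.143857) = -1.729141
s=0.160000, p=-1.729141: f=-4.113868 → p ← -1.729141 + 0.08·(-4.113868) = -2.058250
s=0.240000, p=-2.058250: f=-5.574256 → p ← -2.058250 + 0.08·(-5.574256) = -2.504191
p(0.32) ≈ -2.5042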